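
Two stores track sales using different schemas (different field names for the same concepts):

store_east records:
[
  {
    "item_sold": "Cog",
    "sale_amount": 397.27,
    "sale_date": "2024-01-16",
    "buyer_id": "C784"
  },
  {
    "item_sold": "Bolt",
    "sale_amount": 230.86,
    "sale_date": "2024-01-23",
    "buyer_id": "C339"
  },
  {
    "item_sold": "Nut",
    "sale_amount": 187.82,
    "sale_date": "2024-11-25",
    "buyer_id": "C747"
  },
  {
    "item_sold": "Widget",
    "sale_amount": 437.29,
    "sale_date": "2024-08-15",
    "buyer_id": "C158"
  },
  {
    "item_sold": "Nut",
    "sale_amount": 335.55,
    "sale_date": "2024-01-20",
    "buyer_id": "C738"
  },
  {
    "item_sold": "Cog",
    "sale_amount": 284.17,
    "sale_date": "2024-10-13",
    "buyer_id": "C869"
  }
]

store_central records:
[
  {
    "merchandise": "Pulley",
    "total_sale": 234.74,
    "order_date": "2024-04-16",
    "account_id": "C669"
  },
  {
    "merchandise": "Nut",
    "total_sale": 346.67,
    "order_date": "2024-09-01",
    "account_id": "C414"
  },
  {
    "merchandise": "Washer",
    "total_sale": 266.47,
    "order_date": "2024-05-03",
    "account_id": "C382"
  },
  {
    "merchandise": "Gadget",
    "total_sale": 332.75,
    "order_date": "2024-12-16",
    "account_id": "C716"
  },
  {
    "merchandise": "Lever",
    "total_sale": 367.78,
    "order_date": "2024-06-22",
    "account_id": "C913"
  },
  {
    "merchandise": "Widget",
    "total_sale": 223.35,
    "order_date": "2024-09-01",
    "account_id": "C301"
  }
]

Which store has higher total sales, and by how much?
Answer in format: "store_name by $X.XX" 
store_east by $101.20

Schema mapping: "sale_amount" (store_east) = "total_sale" (store_central) = sale amount

Total for store_east: 1872.96
Total for store_central: 1771.76

Difference: |1872.96 - 1771.76| = 101.20
store_east has higher sales by $101.20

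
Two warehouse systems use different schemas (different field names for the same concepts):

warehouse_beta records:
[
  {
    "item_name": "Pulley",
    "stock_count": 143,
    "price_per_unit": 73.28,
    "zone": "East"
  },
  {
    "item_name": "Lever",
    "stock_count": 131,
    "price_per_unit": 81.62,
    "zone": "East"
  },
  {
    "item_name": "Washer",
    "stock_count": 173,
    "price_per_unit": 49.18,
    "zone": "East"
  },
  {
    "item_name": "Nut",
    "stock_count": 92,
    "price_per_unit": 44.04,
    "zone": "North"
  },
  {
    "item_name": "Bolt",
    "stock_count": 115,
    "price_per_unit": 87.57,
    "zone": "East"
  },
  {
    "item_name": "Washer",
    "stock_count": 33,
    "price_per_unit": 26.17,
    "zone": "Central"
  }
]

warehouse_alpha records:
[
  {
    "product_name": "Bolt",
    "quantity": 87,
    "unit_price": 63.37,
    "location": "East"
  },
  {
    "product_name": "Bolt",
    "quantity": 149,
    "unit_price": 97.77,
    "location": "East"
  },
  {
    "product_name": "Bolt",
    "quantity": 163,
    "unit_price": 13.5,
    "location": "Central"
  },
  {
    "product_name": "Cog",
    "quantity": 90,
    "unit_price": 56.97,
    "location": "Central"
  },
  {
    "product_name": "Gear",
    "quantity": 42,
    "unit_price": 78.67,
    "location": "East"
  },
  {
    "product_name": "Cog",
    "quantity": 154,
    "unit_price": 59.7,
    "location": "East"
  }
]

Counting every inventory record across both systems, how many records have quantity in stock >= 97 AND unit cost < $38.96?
1

Schema mappings:
- "stock_count" (warehouse_beta) = "quantity" (warehouse_alpha) = quantity
- "price_per_unit" (warehouse_beta) = "unit_price" (warehouse_alpha) = unit cost

Records meeting both conditions in warehouse_beta: 0
Records meeting both conditions in warehouse_alpha: 1

Total: 0 + 1 = 1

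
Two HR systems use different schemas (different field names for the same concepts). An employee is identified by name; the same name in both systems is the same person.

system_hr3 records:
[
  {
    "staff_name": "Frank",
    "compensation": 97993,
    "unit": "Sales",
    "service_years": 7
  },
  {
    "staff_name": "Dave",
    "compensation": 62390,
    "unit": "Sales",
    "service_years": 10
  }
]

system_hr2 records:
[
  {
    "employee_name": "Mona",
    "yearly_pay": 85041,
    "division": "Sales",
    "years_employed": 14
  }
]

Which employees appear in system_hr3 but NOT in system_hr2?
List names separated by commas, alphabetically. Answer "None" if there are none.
Dave, Frank

Schema mapping: "staff_name" (system_hr3) = "employee_name" (system_hr2) = employee name

Names in system_hr3: ['Dave', 'Frank']
Names in system_hr2: ['Mona']

In system_hr3 but not system_hr2: ['Dave', 'Frank']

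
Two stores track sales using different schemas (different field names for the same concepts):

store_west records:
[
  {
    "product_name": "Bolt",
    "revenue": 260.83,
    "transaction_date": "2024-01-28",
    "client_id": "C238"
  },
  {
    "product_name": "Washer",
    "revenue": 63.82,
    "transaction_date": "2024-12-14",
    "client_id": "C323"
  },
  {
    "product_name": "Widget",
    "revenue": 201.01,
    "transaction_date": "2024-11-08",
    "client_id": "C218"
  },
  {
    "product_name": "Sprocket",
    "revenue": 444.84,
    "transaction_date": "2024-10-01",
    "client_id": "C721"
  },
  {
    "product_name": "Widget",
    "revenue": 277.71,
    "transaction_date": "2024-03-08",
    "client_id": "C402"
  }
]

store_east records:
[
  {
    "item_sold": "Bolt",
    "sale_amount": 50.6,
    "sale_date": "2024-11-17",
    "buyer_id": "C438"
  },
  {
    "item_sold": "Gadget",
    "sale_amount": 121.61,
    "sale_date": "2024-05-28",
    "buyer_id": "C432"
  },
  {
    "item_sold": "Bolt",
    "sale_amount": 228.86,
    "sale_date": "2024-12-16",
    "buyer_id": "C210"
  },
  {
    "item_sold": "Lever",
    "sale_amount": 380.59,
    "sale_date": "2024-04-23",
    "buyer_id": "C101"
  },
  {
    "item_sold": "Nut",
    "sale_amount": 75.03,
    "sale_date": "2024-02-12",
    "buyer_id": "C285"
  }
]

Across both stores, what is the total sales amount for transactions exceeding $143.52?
1793.84

Schema mapping: "revenue" (store_west) = "sale_amount" (store_east) = sale amount

Sum of sales > $143.52 in store_west: 1184.39
Sum of sales > $143.52 in store_east: 609.45

Total: 1184.39 + 609.45 = 1793.84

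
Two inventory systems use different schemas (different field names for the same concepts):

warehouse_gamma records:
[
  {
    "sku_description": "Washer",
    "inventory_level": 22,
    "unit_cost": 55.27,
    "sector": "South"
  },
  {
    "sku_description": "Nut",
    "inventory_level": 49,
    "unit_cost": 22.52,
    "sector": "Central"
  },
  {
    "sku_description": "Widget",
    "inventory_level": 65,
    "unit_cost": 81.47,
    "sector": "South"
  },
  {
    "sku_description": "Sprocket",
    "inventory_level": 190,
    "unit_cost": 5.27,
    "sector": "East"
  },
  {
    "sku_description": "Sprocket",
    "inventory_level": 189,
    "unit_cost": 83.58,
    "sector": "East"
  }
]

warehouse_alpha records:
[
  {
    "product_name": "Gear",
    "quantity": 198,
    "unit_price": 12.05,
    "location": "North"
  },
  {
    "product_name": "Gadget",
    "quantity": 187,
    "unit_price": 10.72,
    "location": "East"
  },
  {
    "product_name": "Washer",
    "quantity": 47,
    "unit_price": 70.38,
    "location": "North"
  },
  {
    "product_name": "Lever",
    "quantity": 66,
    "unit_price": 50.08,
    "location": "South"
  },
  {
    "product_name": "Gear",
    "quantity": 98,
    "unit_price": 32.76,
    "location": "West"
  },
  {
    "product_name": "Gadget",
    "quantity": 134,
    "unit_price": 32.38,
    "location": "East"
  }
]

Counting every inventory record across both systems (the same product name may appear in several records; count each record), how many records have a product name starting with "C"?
0

Schema mapping: "sku_description" (warehouse_gamma) = "product_name" (warehouse_alpha) = product name

Records with product name starting with "C" in warehouse_gamma: 0
Records with product name starting with "C" in warehouse_alpha: 0

Total: 0 + 0 = 0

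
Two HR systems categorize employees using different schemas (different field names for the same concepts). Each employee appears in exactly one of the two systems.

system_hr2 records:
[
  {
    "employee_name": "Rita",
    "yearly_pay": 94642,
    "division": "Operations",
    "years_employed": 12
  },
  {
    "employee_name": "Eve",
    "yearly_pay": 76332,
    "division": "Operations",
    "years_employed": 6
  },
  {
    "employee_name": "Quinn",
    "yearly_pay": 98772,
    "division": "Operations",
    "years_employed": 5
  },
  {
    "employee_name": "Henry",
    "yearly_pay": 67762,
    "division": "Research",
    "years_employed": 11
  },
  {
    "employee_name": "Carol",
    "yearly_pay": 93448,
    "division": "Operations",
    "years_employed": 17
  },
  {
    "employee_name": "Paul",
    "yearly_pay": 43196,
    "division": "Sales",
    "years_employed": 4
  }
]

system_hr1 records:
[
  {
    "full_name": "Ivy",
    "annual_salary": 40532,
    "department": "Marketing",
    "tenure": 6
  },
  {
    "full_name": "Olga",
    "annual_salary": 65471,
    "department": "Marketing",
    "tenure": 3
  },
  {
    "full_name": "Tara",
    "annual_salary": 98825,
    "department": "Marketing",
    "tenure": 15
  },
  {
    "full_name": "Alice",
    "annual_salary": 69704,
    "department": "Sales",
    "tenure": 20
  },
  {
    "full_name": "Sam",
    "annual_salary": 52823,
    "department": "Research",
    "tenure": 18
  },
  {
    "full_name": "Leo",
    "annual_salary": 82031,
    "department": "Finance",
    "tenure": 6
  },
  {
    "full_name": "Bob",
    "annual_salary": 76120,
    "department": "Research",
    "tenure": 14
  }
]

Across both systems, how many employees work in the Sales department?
2

Schema mapping: "division" (system_hr2) = "department" (system_hr1) = department

Sales employees in system_hr2: 1
Sales employees in system_hr1: 1

Total in Sales: 1 + 1 = 2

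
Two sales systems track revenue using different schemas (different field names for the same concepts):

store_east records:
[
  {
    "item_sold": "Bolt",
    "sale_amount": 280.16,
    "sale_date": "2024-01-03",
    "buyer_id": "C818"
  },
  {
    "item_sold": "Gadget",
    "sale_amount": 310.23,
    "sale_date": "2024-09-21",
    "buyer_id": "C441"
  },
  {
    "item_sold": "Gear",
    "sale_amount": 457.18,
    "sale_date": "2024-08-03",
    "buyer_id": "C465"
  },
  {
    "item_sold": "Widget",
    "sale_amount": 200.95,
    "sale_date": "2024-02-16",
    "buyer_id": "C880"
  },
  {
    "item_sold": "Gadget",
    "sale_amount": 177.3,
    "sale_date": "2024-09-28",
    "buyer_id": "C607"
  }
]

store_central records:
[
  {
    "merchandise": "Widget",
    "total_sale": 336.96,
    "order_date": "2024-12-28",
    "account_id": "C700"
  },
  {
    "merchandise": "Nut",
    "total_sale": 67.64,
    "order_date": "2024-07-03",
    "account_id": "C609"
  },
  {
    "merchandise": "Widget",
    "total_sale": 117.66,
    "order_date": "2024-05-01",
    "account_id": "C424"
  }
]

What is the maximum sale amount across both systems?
457.18

Reconcile: "sale_amount" (store_east) = "total_sale" (store_central) = sale amount

Maximum in store_east: 457.18
Maximum in store_central: 336.96

Overall maximum: max(457.18, 336.96) = 457.18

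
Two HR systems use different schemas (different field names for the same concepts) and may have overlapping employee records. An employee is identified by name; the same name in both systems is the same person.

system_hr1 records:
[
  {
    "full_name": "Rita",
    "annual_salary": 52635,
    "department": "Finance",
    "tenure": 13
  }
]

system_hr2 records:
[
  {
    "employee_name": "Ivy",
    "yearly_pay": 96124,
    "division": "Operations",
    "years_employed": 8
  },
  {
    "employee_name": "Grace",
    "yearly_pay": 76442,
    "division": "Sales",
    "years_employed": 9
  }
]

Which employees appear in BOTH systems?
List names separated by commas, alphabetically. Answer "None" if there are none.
None

Schema mapping: "full_name" (system_hr1) = "employee_name" (system_hr2) = employee name

Names in system_hr1: ['Rita']
Names in system_hr2: ['Grace', 'Ivy']

Intersection: None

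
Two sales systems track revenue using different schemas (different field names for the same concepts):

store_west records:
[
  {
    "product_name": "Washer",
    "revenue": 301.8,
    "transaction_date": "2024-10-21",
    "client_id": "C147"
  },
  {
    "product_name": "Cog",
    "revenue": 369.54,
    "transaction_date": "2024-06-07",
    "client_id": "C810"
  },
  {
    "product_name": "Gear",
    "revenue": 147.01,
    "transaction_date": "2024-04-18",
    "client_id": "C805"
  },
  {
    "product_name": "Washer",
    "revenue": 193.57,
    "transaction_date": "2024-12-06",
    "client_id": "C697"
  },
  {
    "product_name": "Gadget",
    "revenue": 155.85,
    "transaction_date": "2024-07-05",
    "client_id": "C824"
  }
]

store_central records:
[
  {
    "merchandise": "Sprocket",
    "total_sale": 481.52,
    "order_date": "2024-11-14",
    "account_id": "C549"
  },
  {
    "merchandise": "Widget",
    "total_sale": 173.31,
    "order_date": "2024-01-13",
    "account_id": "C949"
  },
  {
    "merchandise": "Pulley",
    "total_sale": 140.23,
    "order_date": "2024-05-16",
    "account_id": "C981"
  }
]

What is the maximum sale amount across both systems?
481.52

Reconcile: "revenue" (store_west) = "total_sale" (store_central) = sale amount

Maximum in store_west: 369.54
Maximum in store_central: 481.52

Overall maximum: max(369.54, 481.52) = 481.52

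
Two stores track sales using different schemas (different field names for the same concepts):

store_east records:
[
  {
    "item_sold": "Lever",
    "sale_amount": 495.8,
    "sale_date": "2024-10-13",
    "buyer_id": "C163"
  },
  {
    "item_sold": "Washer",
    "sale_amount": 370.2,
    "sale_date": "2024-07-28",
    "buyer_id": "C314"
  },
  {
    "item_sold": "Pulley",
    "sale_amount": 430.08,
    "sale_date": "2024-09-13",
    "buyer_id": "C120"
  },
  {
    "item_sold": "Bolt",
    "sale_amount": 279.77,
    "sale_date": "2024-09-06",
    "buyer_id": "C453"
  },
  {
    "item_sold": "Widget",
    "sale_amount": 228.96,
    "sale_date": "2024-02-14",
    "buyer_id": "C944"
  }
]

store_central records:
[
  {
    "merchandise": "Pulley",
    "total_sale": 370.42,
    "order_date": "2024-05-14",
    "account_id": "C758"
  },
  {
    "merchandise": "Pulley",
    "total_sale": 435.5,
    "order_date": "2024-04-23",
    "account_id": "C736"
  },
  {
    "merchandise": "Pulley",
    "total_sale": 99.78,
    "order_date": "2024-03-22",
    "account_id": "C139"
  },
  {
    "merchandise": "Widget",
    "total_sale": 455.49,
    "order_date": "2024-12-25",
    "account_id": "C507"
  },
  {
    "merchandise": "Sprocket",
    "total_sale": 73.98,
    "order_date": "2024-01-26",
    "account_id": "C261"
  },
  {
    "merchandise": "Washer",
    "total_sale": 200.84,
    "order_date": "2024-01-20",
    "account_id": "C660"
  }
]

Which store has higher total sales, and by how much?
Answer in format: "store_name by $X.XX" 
store_east by $168.80

Schema mapping: "sale_amount" (store_east) = "total_sale" (store_central) = sale amount

Total for store_east: 1804.81
Total for store_central: 1636.01

Difference: |1804.81 - 1636.01| = 168.80
store_east has higher sales by $168.80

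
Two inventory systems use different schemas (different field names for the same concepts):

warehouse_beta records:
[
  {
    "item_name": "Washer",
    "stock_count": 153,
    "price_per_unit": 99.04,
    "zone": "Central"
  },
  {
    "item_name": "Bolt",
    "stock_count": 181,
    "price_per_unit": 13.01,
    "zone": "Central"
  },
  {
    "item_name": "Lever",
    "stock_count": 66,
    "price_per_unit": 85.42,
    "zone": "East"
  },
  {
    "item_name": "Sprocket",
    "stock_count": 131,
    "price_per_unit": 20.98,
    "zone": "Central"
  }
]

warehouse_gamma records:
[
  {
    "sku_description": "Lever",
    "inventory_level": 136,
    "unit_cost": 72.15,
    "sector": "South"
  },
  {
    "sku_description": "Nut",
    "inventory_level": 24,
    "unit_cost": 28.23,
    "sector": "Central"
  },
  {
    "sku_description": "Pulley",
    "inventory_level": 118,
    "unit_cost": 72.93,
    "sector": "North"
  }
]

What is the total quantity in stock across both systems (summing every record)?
809

To reconcile these schemas, identify the field holding the quantity in stock in each system:
1. In warehouse_beta it is "stock_count"
2. In warehouse_gamma it is "inventory_level"

From warehouse_beta: 153 + 181 + 66 + 131 = 531
From warehouse_gamma: 136 + 24 + 118 = 278

Total: 531 + 278 = 809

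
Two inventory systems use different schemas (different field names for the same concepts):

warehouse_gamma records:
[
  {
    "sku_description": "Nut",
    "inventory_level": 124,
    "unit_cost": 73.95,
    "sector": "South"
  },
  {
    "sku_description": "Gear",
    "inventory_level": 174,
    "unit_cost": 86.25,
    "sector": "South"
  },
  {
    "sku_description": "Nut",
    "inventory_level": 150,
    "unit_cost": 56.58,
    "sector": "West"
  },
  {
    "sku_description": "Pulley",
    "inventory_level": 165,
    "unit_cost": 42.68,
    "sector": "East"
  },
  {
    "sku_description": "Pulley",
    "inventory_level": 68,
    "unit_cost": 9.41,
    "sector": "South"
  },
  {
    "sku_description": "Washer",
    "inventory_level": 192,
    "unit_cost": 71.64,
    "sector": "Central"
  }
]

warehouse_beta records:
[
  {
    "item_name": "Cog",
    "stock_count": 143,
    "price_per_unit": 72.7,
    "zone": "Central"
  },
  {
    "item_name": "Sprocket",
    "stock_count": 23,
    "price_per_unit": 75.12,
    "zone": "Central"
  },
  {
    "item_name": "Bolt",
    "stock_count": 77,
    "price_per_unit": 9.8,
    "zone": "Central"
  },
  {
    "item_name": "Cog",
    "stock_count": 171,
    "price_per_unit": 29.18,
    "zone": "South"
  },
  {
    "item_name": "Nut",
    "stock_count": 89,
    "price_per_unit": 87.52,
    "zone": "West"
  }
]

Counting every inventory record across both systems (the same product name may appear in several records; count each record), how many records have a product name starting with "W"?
1

Schema mapping: "sku_description" (warehouse_gamma) = "item_name" (warehouse_beta) = product name

Records with product name starting with "W" in warehouse_gamma: 1
Records with product name starting with "W" in warehouse_beta: 0

Total: 1 + 0 = 1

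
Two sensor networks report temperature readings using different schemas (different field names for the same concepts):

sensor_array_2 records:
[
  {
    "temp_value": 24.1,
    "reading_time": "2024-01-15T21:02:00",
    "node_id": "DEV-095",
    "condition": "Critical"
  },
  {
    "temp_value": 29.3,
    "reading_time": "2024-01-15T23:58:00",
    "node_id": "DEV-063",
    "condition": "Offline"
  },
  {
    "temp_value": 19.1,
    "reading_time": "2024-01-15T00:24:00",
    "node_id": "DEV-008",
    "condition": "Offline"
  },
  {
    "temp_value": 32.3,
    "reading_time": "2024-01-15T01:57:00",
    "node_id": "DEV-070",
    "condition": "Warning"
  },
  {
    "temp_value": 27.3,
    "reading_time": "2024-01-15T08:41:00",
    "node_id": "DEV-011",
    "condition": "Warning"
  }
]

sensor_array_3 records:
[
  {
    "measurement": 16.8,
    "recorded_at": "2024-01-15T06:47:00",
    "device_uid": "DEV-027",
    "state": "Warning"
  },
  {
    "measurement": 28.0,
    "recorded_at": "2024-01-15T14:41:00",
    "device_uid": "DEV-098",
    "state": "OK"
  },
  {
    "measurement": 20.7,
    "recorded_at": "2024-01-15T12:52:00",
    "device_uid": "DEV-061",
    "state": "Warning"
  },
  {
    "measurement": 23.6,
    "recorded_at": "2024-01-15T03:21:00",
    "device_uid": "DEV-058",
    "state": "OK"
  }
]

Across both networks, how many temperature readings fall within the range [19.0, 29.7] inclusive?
7

Schema mapping: "temp_value" (sensor_array_2) = "measurement" (sensor_array_3) = temperature

Readings in [19.0, 29.7] from sensor_array_2: 4
Readings in [19.0, 29.7] from sensor_array_3: 3

Total count: 4 + 3 = 7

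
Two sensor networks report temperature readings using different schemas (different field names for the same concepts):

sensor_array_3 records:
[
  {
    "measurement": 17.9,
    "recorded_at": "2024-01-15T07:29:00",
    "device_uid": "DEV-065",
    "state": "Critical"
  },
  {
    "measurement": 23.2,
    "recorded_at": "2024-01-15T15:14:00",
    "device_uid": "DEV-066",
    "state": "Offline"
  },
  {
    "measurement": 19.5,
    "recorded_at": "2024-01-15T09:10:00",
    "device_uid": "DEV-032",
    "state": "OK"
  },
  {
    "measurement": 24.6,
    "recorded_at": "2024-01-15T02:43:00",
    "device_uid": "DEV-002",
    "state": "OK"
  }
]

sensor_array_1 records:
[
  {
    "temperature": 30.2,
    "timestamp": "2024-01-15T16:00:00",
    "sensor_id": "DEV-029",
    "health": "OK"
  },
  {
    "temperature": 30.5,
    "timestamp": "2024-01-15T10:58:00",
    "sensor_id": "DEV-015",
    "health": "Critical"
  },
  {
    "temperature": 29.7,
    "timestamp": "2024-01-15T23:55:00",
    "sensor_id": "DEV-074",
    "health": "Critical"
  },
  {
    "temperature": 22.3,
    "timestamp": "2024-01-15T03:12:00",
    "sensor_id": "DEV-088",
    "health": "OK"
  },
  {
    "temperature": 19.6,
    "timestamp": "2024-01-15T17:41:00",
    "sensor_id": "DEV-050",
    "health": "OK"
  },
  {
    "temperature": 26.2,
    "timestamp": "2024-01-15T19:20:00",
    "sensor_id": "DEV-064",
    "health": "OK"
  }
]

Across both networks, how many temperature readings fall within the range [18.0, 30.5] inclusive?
9

Schema mapping: "measurement" (sensor_array_3) = "temperature" (sensor_array_1) = temperature

Readings in [18.0, 30.5] from sensor_array_3: 3
Readings in [18.0, 30.5] from sensor_array_1: 6

Total count: 3 + 6 = 9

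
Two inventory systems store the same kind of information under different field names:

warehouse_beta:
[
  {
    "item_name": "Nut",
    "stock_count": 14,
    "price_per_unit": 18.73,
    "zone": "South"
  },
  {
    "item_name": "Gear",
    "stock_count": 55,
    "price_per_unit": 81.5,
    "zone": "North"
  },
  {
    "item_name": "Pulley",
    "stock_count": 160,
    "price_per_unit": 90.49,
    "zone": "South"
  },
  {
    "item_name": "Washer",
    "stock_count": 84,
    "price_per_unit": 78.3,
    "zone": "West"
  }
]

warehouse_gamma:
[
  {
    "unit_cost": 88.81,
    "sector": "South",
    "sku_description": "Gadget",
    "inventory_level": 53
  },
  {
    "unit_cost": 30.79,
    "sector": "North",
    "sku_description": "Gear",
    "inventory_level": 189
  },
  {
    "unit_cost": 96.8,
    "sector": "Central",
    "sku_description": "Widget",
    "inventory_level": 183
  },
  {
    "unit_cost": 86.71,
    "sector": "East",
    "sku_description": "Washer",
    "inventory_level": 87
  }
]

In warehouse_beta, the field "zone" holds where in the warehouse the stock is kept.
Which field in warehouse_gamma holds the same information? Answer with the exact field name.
sector

In warehouse_beta, "zone" holds where in the warehouse the stock is kept.
The fields in warehouse_gamma are: "unit_cost", "sector", "sku_description", "inventory_level".
"sector" is the match: the name refers to the same concept and its values are area labels (e.g. 'Central', 'East').
The other fields ("unit_cost", "sku_description", "inventory_level") hold different kinds of data.

So "zone" in warehouse_beta corresponds to "sector" in warehouse_gamma.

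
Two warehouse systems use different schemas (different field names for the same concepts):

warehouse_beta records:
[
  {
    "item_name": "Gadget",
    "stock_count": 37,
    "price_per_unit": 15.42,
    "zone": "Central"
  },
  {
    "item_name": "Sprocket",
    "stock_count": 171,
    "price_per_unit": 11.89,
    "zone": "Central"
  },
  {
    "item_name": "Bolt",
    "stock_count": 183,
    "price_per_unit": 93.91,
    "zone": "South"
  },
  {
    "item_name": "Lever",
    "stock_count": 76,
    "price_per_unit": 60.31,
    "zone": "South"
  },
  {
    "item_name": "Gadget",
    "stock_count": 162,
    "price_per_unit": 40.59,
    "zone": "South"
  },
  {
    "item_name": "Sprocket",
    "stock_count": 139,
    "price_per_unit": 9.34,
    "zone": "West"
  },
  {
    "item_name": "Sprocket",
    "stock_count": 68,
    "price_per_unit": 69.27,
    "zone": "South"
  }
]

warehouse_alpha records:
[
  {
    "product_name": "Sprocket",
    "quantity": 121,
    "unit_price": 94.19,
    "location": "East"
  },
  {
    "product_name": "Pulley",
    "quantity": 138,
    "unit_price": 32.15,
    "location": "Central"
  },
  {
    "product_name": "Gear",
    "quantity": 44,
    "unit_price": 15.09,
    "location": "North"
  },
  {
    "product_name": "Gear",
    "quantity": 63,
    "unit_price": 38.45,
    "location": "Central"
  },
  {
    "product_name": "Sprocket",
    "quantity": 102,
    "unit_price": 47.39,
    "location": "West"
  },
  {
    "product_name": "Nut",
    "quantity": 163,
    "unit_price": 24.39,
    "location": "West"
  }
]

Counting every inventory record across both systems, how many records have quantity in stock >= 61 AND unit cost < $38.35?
4

Schema mappings:
- "stock_count" (warehouse_beta) = "quantity" (warehouse_alpha) = quantity
- "price_per_unit" (warehouse_beta) = "unit_price" (warehouse_alpha) = unit cost

Records meeting both conditions in warehouse_beta: 2
Records meeting both conditions in warehouse_alpha: 2

Total: 2 + 2 = 4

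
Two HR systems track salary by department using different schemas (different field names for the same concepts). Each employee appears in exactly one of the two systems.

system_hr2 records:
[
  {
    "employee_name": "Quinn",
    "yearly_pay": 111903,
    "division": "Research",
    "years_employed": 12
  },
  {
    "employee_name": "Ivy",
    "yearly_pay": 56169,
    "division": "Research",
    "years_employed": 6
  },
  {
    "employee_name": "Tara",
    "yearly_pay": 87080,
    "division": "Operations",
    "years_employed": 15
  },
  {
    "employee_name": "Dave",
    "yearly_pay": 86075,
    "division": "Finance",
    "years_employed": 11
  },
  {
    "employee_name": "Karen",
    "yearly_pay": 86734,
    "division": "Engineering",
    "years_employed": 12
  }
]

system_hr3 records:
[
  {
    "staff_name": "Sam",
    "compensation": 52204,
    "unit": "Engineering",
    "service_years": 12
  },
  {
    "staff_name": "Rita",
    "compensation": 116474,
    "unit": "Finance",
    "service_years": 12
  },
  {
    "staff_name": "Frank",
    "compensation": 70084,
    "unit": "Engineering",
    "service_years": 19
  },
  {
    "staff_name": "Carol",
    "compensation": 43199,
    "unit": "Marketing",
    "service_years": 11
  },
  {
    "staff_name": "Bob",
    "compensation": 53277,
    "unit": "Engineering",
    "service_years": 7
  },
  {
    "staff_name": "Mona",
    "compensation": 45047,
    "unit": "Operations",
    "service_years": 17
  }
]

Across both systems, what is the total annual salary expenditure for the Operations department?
132127

Schema mappings:
- "division" (system_hr2) = "unit" (system_hr3) = department
- "yearly_pay" (system_hr2) = "compensation" (system_hr3) = salary

Operations salaries from system_hr2: 87080
Operations salaries from system_hr3: 45047

Total: 87080 + 45047 = 132127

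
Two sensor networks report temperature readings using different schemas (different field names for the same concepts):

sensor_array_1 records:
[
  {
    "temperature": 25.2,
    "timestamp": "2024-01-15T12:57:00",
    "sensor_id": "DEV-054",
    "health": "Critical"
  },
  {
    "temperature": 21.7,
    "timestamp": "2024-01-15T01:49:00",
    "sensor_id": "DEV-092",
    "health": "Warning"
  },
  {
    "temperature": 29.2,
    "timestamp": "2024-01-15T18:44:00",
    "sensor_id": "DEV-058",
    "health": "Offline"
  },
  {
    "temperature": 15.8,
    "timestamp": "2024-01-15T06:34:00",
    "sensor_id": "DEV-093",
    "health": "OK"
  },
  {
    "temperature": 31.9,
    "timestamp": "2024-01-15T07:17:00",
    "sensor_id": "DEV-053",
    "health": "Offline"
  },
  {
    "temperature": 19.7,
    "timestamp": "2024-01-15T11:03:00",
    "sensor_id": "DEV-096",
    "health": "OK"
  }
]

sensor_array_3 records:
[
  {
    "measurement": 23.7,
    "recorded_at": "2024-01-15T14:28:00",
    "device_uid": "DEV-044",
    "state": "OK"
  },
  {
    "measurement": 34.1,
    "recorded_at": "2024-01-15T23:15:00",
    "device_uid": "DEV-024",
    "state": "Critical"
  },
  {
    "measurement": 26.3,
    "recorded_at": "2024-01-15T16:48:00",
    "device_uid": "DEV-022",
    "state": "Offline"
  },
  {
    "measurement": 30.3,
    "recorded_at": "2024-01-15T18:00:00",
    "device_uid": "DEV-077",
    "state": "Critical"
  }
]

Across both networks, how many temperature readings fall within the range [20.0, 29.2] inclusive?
5

Schema mapping: "temperature" (sensor_array_1) = "measurement" (sensor_array_3) = temperature

Readings in [20.0, 29.2] from sensor_array_1: 3
Readings in [20.0, 29.2] from sensor_array_3: 2

Total count: 3 + 2 = 5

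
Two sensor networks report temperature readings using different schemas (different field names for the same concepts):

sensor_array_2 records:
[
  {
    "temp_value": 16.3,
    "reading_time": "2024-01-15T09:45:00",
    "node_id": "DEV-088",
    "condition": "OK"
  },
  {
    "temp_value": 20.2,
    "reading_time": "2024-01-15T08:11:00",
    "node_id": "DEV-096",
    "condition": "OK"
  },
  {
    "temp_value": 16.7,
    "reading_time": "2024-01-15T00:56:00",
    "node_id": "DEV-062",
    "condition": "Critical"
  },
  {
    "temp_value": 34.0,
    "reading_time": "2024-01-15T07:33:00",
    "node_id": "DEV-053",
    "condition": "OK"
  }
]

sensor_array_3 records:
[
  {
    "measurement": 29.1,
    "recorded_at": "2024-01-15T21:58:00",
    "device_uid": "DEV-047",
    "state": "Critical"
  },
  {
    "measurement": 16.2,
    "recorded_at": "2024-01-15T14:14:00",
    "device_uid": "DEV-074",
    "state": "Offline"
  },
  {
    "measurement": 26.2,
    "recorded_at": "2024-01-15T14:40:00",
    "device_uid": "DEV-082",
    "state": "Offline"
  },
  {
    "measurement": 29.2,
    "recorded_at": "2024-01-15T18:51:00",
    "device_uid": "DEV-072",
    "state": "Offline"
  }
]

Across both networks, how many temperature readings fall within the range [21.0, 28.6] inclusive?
1

Schema mapping: "temp_value" (sensor_array_2) = "measurement" (sensor_array_3) = temperature

Readings in [21.0, 28.6] from sensor_array_2: 0
Readings in [21.0, 28.6] from sensor_array_3: 1

Total count: 0 + 1 = 1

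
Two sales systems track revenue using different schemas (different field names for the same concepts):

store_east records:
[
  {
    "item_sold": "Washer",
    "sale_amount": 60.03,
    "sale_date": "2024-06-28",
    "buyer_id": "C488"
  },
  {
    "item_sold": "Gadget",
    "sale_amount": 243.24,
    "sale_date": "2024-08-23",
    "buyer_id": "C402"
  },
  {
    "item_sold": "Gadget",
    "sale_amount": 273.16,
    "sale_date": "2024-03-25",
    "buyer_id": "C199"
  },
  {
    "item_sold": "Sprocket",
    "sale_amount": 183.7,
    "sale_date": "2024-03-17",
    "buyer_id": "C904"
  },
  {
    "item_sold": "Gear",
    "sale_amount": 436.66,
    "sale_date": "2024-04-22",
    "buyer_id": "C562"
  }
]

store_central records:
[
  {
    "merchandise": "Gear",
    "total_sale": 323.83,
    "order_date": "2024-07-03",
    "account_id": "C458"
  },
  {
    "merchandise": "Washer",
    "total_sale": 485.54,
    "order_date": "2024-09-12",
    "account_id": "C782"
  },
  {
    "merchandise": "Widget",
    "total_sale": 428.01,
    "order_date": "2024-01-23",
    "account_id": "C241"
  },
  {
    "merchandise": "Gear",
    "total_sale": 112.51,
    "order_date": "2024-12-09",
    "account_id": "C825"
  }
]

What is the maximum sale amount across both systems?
485.54

Reconcile: "sale_amount" (store_east) = "total_sale" (store_central) = sale amount

Maximum in store_east: 436.66
Maximum in store_central: 485.54

Overall maximum: max(436.66, 485.54) = 485.54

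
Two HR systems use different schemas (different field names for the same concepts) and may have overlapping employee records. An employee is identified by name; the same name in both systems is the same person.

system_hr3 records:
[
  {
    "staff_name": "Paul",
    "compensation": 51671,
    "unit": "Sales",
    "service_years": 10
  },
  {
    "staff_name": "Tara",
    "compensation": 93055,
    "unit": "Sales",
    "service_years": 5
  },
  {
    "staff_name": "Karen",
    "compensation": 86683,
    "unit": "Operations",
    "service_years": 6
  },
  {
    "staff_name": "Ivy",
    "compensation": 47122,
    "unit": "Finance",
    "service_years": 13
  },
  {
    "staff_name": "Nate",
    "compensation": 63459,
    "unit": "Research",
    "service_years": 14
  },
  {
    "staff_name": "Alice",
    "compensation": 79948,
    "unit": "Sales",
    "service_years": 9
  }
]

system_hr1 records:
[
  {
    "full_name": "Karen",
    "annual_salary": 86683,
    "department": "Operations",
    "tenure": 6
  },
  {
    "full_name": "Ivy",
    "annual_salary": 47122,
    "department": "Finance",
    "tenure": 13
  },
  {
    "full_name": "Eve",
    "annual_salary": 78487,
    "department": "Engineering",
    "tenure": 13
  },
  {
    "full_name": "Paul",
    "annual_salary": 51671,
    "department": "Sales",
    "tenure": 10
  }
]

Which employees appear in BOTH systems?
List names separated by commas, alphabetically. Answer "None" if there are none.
Ivy, Karen, Paul

Schema mapping: "staff_name" (system_hr3) = "full_name" (system_hr1) = employee name

Names in system_hr3: ['Alice', 'Ivy', 'Karen', 'Nate', 'Paul', 'Tara']
Names in system_hr1: ['Eve', 'Ivy', 'Karen', 'Paul']

Intersection: ['Ivy', 'Karen', 'Paul']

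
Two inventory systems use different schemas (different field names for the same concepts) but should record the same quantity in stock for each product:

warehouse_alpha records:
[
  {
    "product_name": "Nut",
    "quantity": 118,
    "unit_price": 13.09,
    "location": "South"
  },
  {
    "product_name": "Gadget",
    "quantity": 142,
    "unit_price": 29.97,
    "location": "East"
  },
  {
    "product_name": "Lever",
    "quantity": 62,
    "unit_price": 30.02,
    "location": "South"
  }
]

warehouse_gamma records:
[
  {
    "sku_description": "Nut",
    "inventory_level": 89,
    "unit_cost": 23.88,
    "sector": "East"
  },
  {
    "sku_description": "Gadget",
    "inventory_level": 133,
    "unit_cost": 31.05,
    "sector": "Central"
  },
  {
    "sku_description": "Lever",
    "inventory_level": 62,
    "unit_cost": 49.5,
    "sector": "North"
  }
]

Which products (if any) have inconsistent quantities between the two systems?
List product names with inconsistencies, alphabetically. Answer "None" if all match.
Gadget, Nut

Schema mappings:
- "product_name" (warehouse_alpha) = "sku_description" (warehouse_gamma) = product name
- "quantity" (warehouse_alpha) = "inventory_level" (warehouse_gamma) = quantity

Comparison:
  Nut: 118 vs 89 - MISMATCH
  Gadget: 142 vs 133 - MISMATCH
  Lever: 62 vs 62 - MATCH

Products with inconsistencies: Gadget, Nut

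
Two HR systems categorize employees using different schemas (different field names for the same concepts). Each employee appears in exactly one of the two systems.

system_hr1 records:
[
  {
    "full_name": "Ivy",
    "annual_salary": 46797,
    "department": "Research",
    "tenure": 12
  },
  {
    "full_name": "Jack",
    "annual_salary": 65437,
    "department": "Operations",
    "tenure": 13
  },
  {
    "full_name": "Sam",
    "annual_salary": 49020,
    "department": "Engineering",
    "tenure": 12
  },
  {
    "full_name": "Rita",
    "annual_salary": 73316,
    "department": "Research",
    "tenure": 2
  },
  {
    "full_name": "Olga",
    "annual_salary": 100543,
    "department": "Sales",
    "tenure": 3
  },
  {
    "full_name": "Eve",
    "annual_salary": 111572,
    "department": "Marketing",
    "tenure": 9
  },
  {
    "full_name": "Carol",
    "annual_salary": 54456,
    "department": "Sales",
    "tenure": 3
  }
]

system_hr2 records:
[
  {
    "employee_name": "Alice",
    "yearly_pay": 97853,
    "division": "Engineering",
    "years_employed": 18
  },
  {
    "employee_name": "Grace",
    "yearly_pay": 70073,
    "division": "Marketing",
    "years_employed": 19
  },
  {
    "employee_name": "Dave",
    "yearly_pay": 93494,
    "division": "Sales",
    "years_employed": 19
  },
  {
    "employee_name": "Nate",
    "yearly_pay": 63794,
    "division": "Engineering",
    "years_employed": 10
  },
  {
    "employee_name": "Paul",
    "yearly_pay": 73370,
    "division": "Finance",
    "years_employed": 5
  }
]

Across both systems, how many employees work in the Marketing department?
2

Schema mapping: "department" (system_hr1) = "division" (system_hr2) = department

Marketing employees in system_hr1: 1
Marketing employees in system_hr2: 1

Total in Marketing: 1 + 1 = 2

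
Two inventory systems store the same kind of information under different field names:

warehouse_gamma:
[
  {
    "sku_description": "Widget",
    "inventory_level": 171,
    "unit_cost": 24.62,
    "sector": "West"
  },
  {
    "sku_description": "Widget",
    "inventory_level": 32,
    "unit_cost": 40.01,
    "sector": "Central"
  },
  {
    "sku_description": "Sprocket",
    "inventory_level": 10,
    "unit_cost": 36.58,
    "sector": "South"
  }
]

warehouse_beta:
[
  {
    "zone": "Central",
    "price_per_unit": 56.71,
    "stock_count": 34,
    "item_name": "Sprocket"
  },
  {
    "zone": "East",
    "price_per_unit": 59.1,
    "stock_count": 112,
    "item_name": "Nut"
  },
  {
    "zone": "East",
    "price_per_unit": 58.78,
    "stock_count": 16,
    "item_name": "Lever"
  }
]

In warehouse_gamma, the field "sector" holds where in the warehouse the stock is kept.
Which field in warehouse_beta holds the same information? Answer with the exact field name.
zone

In warehouse_gamma, "sector" holds where in the warehouse the stock is kept.
The fields in warehouse_beta are: "zone", "price_per_unit", "stock_count", "item_name".
"zone" is the match: the name refers to the same concept and its values are area labels (e.g. 'Central', 'East').
The other fields ("price_per_unit", "stock_count", "item_name") hold different kinds of data.

So "sector" in warehouse_gamma corresponds to "zone" in warehouse_beta.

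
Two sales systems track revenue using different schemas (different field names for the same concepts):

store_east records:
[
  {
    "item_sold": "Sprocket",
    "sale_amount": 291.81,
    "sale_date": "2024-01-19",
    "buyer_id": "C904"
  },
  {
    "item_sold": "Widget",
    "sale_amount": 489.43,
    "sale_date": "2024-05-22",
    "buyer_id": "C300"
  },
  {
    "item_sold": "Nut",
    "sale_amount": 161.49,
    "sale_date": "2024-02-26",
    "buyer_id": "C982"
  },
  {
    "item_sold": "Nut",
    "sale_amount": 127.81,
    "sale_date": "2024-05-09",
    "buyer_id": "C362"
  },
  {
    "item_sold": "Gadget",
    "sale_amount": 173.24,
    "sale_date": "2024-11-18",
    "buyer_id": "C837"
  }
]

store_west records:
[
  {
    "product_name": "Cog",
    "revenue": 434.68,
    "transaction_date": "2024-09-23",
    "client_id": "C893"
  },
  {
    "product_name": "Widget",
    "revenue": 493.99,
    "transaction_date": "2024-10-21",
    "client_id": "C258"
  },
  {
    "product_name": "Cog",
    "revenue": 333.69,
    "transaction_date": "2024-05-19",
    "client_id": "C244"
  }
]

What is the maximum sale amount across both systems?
493.99

Reconcile: "sale_amount" (store_east) = "revenue" (store_west) = sale amount

Maximum in store_east: 489.43
Maximum in store_west: 493.99

Overall maximum: max(489.43, 493.99) = 493.99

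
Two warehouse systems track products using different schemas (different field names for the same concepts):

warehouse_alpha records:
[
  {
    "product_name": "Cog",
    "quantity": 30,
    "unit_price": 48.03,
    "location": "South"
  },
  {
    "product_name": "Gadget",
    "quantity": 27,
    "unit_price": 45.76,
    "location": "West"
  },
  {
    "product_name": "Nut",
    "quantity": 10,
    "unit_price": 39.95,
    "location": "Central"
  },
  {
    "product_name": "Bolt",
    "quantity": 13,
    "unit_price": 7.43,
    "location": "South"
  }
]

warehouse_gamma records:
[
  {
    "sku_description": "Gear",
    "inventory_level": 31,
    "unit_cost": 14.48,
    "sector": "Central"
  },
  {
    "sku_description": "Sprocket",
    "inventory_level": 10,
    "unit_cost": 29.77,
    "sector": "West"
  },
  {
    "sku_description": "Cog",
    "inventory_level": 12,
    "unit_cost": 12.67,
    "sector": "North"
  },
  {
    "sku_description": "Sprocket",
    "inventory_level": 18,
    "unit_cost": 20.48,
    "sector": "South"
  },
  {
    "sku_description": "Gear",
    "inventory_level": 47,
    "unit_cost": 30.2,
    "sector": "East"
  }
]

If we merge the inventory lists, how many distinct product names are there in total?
6

Schema mapping: "product_name" (warehouse_alpha) = "sku_description" (warehouse_gamma) = product name

Products in warehouse_alpha: ['Bolt', 'Cog', 'Gadget', 'Nut']
Products in warehouse_gamma: ['Cog', 'Gear', 'Sprocket']

Union (unique products): ['Bolt', 'Cog', 'Gadget', 'Gear', 'Nut', 'Sprocket']
Count: 6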